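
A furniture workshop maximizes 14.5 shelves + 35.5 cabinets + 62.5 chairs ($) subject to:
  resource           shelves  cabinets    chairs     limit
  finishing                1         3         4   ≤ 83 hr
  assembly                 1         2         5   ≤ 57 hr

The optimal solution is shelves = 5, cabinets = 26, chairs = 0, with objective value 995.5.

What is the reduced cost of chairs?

-3.5

Check each constraint at x*: finishing 83/83 (tight); assembly 57/57 (tight).
From A_Bᵀ y = c: 1·y_finishing + 1·y_assembly = 14.5; 3·y_finishing + 2·y_assembly = 35.5.
This yields shadow prices y_finishing = 6.5, y_assembly = 8.
Reduced cost of chairs: c₃ − yᵀa₃ = 62.5 − (6.5·4 + 8·5) = 62.5 − 66 = -3.5.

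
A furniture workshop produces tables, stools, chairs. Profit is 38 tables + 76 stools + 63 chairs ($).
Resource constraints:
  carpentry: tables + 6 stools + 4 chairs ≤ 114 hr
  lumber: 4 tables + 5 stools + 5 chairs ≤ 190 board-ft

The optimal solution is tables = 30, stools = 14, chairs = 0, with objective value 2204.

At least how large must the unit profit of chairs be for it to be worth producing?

Both carpentry and lumber are binding at x*.
From A_Bᵀ y = c: 1·y_carpentry + 4·y_lumber = 38; 6·y_carpentry + 5·y_lumber = 76.
This yields shadow prices y_carpentry = 6, y_lumber = 8.
chairs enters the basis when its profit ≥ yᵀa₃ = 6·4 + 8·5 = 64.

64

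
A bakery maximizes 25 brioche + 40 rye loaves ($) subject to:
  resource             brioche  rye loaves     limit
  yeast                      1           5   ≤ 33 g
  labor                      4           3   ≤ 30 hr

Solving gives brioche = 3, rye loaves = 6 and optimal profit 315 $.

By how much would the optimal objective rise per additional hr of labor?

5

Both yeast and labor are binding at x*.
The binding rows give the dual system: 1·y_yeast + 4·y_labor = 25 and 5·y_yeast + 3·y_labor = 40.
→ y_yeast = 5 and y_labor = 5.
Shadow price of labor = 5.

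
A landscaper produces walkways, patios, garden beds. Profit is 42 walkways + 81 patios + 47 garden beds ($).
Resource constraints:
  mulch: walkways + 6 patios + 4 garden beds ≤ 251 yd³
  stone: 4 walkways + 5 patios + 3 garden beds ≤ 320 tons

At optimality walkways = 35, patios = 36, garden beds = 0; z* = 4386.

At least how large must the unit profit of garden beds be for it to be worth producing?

At the optimum: mulch uses 251 of 251 (binding); stone uses 320 of 320 (binding).
From A_Bᵀ y = c: 1·y_mulch + 4·y_stone = 42; 6·y_mulch + 5·y_stone = 81.
Solving: y_mulch = 6, y_stone = 9.
garden beds enters the basis when its profit ≥ yᵀa₃ = 6·4 + 9·3 = 51.

51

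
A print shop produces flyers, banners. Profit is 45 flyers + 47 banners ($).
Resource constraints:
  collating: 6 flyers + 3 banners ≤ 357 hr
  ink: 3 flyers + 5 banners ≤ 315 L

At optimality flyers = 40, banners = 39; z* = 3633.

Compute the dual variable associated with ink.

At the optimum: collating uses 357 of 357 (binding); ink uses 315 of 315 (binding).
Dual feasibility on the basic columns requires 6·y_collating + 3·y_ink = 45, 3·y_collating + 5·y_ink = 47.
→ y_collating = 4 and y_ink = 7.
Shadow price of ink = 7.

7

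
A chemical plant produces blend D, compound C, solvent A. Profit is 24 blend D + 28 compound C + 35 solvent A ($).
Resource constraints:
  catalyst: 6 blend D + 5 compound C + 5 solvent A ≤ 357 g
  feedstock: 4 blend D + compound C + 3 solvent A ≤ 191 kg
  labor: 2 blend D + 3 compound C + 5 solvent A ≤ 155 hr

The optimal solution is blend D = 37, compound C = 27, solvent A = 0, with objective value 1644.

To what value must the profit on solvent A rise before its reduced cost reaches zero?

At the optimum: catalyst uses 357 of 357 (binding); feedstock uses 175 of 191 (slack = 16); labor uses 155 of 155 (binding).
By complementary slackness, y = 0 for the non-binding constraint.
From A_Bᵀ y = c: 6·y_catalyst + 2·y_labor = 24; 5·y_catalyst + 3·y_labor = 28.
Solving: y_catalyst = 2, y_labor = 6.
solvent A enters the basis when its profit ≥ yᵀa₃ = 2·5 + 6·5 = 40.

40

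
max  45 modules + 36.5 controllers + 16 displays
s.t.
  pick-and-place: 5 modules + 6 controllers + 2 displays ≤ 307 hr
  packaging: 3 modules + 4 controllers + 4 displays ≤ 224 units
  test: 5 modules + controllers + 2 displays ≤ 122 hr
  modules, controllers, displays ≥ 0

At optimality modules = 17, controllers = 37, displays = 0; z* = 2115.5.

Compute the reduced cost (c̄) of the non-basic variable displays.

-2

At the optimum: pick-and-place uses 307 of 307 (binding); packaging uses 199 of 224 (slack = 25); test uses 122 of 122 (binding).
Since packaging is not tight, its dual is 0.
The binding rows give the dual system: 5·y_pick-and-place + 5·y_test = 45 and 6·y_pick-and-place + 1·y_test = 36.5.
→ y_pick-and-place = 5.5 and y_test = 3.5.
Reduced cost of displays: c₃ − yᵀa₃ = 16 − (5.5·2 + 3.5·2) = 16 − 18 = -2.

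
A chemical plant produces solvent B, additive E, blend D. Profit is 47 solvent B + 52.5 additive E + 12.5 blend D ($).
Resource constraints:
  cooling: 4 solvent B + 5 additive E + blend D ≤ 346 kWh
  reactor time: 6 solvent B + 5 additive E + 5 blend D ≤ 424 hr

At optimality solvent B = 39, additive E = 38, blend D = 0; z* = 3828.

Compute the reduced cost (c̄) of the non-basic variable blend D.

Check each constraint at x*: cooling 346/346 (tight); reactor time 424/424 (tight).
The binding rows give the dual system: 4·y_cooling + 6·y_reactor time = 47 and 5·y_cooling + 5·y_reactor time = 52.5.
→ y_cooling = 8 and y_reactor time = 2.5.
Reduced cost of blend D: c₃ − yᵀa₃ = 12.5 − (8·1 + 2.5·5) = 12.5 − 20.5 = -8.

-8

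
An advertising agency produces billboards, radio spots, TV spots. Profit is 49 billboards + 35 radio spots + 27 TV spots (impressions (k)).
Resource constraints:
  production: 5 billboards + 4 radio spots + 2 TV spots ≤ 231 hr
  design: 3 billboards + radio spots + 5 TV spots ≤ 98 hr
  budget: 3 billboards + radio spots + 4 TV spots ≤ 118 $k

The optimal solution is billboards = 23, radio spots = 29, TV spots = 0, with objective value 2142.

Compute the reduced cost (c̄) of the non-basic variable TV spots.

At the optimum: production uses 231 of 231 (binding); design uses 98 of 98 (binding); budget uses 98 of 118 (slack = 20).
By complementary slackness, y = 0 for the non-binding constraint.
From A_Bᵀ y = c: 5·y_production + 3·y_design = 49; 4·y_production + 1·y_design = 35.
This yields shadow prices y_production = 8, y_design = 3.
Reduced cost of TV spots: c₃ − yᵀa₃ = 27 − (8·2 + 3·5) = 27 − 31 = -4.

-4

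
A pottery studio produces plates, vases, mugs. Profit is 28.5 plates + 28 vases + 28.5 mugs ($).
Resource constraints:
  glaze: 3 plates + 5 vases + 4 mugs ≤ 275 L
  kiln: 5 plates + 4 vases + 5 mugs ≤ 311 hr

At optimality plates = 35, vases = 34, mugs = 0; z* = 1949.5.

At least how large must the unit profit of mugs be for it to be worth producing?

30.5

Check each constraint at x*: glaze 275/275 (tight); kiln 311/311 (tight).
From A_Bᵀ y = c: 3·y_glaze + 5·y_kiln = 28.5; 5·y_glaze + 4·y_kiln = 28.
This yields shadow prices y_glaze = 2, y_kiln = 4.5.
mugs enters the basis when its profit ≥ yᵀa₃ = 2·4 + 4.5·5 = 30.5.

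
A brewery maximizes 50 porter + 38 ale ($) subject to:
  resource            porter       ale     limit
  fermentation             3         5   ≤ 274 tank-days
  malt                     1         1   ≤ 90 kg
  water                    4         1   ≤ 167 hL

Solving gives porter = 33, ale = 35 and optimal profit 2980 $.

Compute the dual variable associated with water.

8

Binding: fermentation and water. Non-binding: malt (22 unused).
Since malt is not tight, its dual is 0.
The binding rows give the dual system: 3·y_fermentation + 4·y_water = 50 and 5·y_fermentation + 1·y_water = 38.
This yields shadow prices y_fermentation = 6, y_water = 8.
Shadow price of water = 8.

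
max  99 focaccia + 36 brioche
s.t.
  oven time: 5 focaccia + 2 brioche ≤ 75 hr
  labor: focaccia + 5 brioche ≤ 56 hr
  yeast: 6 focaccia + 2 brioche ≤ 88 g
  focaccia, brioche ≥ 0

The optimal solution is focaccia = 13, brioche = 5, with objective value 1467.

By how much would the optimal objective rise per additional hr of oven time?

Binding: oven time and yeast. Non-binding: labor (18 unused).
Slack constraints have shadow price 0 (complementary slackness).
Dual feasibility on the basic columns requires 5·y_oven time + 6·y_yeast = 99, 2·y_oven time + 2·y_yeast = 36.
Solving: y_oven time = 9, y_yeast = 9.
Shadow price of oven time = 9.

9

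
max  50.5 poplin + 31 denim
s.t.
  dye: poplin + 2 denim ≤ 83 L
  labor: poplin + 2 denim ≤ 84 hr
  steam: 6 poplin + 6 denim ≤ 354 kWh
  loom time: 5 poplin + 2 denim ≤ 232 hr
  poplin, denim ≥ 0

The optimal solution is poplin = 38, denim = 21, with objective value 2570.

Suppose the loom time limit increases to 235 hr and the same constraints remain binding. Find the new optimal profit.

2589.5

At the optimum: dye uses 80 of 83 (slack = 3); labor uses 80 of 84 (slack = 4); steam uses 354 of 354 (binding); loom time uses 232 of 232 (binding).
By complementary slackness, y = 0 for the non-binding constraints.
From A_Bᵀ y = c: 6·y_steam + 5·y_loom time = 50.5; 6·y_steam + 2·y_loom time = 31.
This yields shadow prices y_steam = 3, y_loom time = 6.5.
Δz = y_loom time·Δb = 6.5 × (3) = 19.5, so new z* = 2570 + 19.5 = 2589.5.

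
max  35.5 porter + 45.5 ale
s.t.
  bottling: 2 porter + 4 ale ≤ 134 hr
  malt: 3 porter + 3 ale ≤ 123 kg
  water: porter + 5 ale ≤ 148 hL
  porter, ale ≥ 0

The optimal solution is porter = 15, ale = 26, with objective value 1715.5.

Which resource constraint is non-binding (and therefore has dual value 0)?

water

bottling: 134/134 (binding)
malt: 123/123 (binding)
water: 145/148 (slack 3)
By complementary slackness, a constraint with positive slack has shadow price 0 → water.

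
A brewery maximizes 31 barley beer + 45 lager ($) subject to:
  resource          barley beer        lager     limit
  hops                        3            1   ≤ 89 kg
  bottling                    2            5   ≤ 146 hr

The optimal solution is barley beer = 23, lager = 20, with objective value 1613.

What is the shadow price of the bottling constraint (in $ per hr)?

Both hops and bottling are binding at x*.
The binding rows give the dual system: 3·y_hops + 2·y_bottling = 31 and 1·y_hops + 5·y_bottling = 45.
This yields shadow prices y_hops = 5, y_bottling = 8.
Shadow price of bottling = 8.

8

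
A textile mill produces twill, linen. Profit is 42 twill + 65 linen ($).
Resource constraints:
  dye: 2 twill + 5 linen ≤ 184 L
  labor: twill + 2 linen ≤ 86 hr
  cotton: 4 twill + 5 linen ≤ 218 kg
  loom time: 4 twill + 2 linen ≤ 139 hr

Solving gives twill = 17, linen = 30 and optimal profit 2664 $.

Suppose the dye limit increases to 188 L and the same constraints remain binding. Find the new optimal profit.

Check each constraint at x*: dye 184/184 (tight); labor 77/86 (slack 9); cotton 218/218 (tight); loom time 128/139 (slack 11).
By complementary slackness, y = 0 for the non-binding constraints.
The binding rows give the dual system: 2·y_dye + 4·y_cotton = 42 and 5·y_dye + 5·y_cotton = 65.
This yields shadow prices y_dye = 5, y_cotton = 8.
Δz = y_dye·Δb = 5 × (4) = 20, so new z* = 2664 + 20 = 2684.

2684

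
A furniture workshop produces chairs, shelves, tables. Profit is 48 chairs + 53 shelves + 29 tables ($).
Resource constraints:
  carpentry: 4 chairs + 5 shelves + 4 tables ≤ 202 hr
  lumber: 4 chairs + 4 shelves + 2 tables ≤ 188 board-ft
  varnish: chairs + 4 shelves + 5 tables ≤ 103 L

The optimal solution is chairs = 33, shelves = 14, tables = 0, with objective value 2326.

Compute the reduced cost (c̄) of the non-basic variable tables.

At the optimum: carpentry uses 202 of 202 (binding); lumber uses 188 of 188 (binding); varnish uses 89 of 103 (slack = 14).
By complementary slackness, y = 0 for the non-binding constraint.
From A_Bᵀ y = c: 4·y_carpentry + 4·y_lumber = 48; 5·y_carpentry + 4·y_lumber = 53.
This yields shadow prices y_carpentry = 5, y_lumber = 7.
Reduced cost of tables: c₃ − yᵀa₃ = 29 − (5·4 + 7·2) = 29 − 34 = -5.

-5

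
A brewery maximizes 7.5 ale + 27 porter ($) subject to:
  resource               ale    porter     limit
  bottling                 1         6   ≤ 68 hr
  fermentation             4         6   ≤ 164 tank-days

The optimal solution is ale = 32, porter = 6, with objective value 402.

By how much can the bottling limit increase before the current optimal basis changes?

Binding constraints: bottling, fermentation. The basis is B = [[1,6],[4,6]] with det -18.
Per unit increase in bottling, x* moves by d = (-0.3333, 0.2222).
The basis stays optimal until ale reaches 0; allowable increase = 96 hr.

96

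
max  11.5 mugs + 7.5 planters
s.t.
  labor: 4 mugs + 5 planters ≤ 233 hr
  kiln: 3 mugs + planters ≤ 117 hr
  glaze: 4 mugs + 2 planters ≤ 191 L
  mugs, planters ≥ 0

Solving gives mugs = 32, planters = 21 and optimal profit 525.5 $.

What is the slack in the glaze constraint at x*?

21

glaze used = 4·32 + 2·21 = 170; slack = 191 − 170 = 21.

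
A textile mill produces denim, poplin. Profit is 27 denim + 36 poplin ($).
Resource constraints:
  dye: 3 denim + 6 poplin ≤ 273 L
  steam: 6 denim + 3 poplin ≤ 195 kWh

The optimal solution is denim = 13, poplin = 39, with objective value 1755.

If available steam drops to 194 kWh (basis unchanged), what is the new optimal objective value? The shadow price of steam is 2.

1753

Δb = -1, so new z* = 1755 + (2)·(-1) = 1755 − 2 = 1753.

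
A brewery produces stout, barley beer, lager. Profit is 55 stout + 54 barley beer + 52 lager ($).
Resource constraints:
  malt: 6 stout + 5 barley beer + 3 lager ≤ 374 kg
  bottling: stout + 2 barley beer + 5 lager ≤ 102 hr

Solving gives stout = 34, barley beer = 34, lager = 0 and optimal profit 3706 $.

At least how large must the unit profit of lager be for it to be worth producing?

59

Both malt and bottling are binding at x*.
Dual feasibility on the basic columns requires 6·y_malt + 1·y_bottling = 55, 5·y_malt + 2·y_bottling = 54.
Solving: y_malt = 8, y_bottling = 7.
lager enters the basis when its profit ≥ yᵀa₃ = 8·3 + 7·5 = 59.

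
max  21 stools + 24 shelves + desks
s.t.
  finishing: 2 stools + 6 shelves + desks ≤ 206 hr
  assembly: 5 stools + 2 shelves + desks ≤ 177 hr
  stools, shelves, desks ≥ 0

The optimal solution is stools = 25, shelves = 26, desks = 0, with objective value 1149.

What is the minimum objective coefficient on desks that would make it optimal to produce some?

At the optimum: finishing uses 206 of 206 (binding); assembly uses 177 of 177 (binding).
From A_Bᵀ y = c: 2·y_finishing + 5·y_assembly = 21; 6·y_finishing + 2·y_assembly = 24.
→ y_finishing = 3 and y_assembly = 3.
desks enters the basis when its profit ≥ yᵀa₃ = 3·1 + 3·1 = 6.

6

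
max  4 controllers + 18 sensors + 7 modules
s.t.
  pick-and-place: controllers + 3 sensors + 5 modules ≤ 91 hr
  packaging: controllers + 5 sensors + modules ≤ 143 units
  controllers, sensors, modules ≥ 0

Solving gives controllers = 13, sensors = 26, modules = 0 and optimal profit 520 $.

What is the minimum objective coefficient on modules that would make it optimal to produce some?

At the optimum: pick-and-place uses 91 of 91 (binding); packaging uses 143 of 143 (binding).
Dual feasibility on the basic columns requires 1·y_pick-and-place + 1·y_packaging = 4, 3·y_pick-and-place + 5·y_packaging = 18.
Solving: y_pick-and-place = 1, y_packaging = 3.
modules enters the basis when its profit ≥ yᵀa₃ = 1·5 + 3·1 = 8.

8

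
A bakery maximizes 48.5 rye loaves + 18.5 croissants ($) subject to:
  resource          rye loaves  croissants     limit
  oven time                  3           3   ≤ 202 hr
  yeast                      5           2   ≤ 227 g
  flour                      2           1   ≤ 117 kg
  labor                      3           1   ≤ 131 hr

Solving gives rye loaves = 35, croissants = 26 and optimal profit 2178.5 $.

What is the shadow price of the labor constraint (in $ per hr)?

4.5

At the optimum: oven time uses 183 of 202 (slack = 19); yeast uses 227 of 227 (binding); flour uses 96 of 117 (slack = 21); labor uses 131 of 131 (binding).
Slack constraints have shadow price 0 (complementary slackness).
From A_Bᵀ y = c: 5·y_yeast + 3·y_labor = 48.5; 2·y_yeast + 1·y_labor = 18.5.
Solving: y_yeast = 7, y_labor = 4.5.
Shadow price of labor = 4.5.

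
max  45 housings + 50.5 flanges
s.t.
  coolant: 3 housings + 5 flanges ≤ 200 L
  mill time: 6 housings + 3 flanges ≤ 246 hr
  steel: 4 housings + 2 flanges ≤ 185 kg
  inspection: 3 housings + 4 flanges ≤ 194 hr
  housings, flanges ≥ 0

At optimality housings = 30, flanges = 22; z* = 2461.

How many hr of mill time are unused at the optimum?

0

mill time used = 6·30 + 3·22 = 246; slack = 246 − 246 = 0.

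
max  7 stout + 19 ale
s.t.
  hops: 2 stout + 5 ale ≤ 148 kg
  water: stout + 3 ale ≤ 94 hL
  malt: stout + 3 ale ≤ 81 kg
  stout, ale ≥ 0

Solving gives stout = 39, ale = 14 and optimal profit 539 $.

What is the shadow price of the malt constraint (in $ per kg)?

Check each constraint at x*: hops 148/148 (tight); water 81/94 (slack 13); malt 81/81 (tight).
By complementary slackness, y = 0 for the non-binding constraint.
The binding rows give the dual system: 2·y_hops + 1·y_malt = 7 and 5·y_hops + 3·y_malt = 19.
This yields shadow prices y_hops = 2, y_malt = 3.
Shadow price of malt = 3.

3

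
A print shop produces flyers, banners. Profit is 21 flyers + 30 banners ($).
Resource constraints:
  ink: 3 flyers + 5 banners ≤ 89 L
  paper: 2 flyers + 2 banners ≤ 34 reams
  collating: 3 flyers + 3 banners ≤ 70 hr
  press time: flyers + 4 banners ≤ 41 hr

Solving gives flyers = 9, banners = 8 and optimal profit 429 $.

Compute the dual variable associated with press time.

Binding: paper and press time. Non-binding: ink (22 unused), collating (19 unused).
Since ink, collating are not tight, their duals are 0.
From A_Bᵀ y = c: 2·y_paper + 1·y_press time = 21; 2·y_paper + 4·y_press time = 30.
→ y_paper = 9 and y_press time = 3.
Shadow price of press time = 3.

3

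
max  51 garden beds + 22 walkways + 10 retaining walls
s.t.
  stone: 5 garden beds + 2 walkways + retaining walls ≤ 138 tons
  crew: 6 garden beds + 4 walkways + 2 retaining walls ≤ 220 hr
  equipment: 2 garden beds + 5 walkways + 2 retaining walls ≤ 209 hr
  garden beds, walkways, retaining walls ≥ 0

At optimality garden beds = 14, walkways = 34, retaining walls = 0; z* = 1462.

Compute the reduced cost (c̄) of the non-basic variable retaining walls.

-1

Check each constraint at x*: stone 138/138 (tight); crew 220/220 (tight); equipment 198/209 (slack 11).
Slack constraints have shadow price 0 (complementary slackness).
Dual feasibility on the basic columns requires 5·y_stone + 6·y_crew = 51, 2·y_stone + 4·y_crew = 22.
Solving: y_stone = 9, y_crew = 1.
Reduced cost of retaining walls: c₃ − yᵀa₃ = 10 − (9·1 + 1·2) = 10 − 11 = -1.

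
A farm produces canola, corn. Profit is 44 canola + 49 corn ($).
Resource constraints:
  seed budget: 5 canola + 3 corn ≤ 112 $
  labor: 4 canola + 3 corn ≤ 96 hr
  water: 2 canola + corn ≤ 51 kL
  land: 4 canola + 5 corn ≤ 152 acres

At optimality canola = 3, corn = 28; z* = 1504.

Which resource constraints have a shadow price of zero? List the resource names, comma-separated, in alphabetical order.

seed budget, water

seed budget: 99/112 (slack 13)
labor: 96/96 (binding)
water: 34/51 (slack 17)
land: 152/152 (binding)
By complementary slackness, a constraint with positive slack has shadow price 0 → seed budget, water.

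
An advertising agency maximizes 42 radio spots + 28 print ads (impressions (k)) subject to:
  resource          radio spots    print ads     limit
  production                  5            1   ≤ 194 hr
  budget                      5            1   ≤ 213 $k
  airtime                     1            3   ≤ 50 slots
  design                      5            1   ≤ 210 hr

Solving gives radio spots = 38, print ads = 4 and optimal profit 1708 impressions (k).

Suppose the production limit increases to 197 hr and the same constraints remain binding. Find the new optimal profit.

At the optimum: production uses 194 of 194 (binding); budget uses 194 of 213 (slack = 19); airtime uses 50 of 50 (binding); design uses 194 of 210 (slack = 16).
By complementary slackness, y = 0 for the non-binding constraints.
From A_Bᵀ y = c: 5·y_production + 1·y_airtime = 42; 1·y_production + 3·y_airtime = 28.
→ y_production = 7 and y_airtime = 7.
Δz = y_production·Δb = 7 × (3) = 21, so new z* = 1708 + 21 = 1729.

1729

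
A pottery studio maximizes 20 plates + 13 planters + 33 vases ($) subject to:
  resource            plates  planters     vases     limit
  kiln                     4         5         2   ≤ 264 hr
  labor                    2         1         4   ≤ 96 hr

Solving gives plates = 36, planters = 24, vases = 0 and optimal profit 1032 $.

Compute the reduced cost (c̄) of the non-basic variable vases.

Check each constraint at x*: kiln 264/264 (tight); labor 96/96 (tight).
From A_Bᵀ y = c: 4·y_kiln + 2·y_labor = 20; 5·y_kiln + 1·y_labor = 13.
→ y_kiln = 1 and y_labor = 8.
Reduced cost of vases: c₃ − yᵀa₃ = 33 − (1·2 + 8·4) = 33 − 34 = -1.

-1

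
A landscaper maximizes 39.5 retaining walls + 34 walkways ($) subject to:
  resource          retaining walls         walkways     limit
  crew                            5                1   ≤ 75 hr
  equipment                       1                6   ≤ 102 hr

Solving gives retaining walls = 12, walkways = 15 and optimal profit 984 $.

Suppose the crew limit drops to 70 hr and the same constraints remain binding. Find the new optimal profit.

At the optimum: crew uses 75 of 75 (binding); equipment uses 102 of 102 (binding).
From A_Bᵀ y = c: 5·y_crew + 1·y_equipment = 39.5; 1·y_crew + 6·y_equipment = 34.
Solving: y_crew = 7, y_equipment = 4.5.
Δz = y_crew·Δb = 7 × (-5) = -35, so new z* = 984 − 35 = 949.

949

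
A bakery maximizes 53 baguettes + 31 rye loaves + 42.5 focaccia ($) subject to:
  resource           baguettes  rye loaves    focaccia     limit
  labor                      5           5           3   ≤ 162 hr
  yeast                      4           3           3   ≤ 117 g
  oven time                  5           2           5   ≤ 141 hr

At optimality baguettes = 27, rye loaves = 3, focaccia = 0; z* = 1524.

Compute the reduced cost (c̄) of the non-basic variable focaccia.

Check each constraint at x*: labor 150/162 (slack 12); yeast 117/117 (tight); oven time 141/141 (tight).
Since labor is not tight, its dual is 0.
The binding rows give the dual system: 4·y_yeast + 5·y_oven time = 53 and 3·y_yeast + 2·y_oven time = 31.
→ y_yeast = 7 and y_oven time = 5.
Reduced cost of focaccia: c₃ − yᵀa₃ = 42.5 − (7·3 + 5·5) = 42.5 − 46 = -3.5.

-3.5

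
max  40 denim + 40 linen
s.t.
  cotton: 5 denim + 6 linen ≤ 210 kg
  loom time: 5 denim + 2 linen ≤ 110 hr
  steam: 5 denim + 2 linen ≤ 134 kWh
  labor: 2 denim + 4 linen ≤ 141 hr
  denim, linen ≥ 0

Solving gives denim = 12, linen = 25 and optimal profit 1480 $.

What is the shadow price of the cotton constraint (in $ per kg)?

6

At the optimum: cotton uses 210 of 210 (binding); loom time uses 110 of 110 (binding); steam uses 110 of 134 (slack = 24); labor uses 124 of 141 (slack = 17).
Slack constraints have shadow price 0 (complementary slackness).
Dual feasibility on the basic columns requires 5·y_cotton + 5·y_loom time = 40, 6·y_cotton + 2·y_loom time = 40.
This yields shadow prices y_cotton = 6, y_loom time = 2.
Shadow price of cotton = 6.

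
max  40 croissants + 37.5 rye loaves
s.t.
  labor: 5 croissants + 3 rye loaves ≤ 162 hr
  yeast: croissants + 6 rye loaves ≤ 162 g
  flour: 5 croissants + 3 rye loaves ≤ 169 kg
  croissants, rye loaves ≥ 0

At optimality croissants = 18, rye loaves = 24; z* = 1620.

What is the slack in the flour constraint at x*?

flour used = 5·18 + 3·24 = 162; slack = 169 − 162 = 7.

7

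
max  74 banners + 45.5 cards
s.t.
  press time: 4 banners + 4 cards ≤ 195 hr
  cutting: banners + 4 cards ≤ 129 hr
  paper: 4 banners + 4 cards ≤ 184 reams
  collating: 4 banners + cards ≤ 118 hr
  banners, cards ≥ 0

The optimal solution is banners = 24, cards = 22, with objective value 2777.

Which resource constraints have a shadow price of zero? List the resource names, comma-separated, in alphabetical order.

press time: 184/195 (slack 11)
cutting: 112/129 (slack 17)
paper: 184/184 (binding)
collating: 118/118 (binding)
By complementary slackness, a constraint with positive slack has shadow price 0 → cutting, press time.

cutting, press time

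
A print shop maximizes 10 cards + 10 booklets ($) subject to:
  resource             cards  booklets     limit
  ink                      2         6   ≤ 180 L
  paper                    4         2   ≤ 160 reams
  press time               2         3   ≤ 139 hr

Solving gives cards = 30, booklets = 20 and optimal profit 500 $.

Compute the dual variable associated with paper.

2

Check each constraint at x*: ink 180/180 (tight); paper 160/160 (tight); press time 120/139 (slack 19).
By complementary slackness, y = 0 for the non-binding constraint.
Dual feasibility on the basic columns requires 2·y_ink + 4·y_paper = 10, 6·y_ink + 2·y_paper = 10.
This yields shadow prices y_ink = 1, y_paper = 2.
Shadow price of paper = 2.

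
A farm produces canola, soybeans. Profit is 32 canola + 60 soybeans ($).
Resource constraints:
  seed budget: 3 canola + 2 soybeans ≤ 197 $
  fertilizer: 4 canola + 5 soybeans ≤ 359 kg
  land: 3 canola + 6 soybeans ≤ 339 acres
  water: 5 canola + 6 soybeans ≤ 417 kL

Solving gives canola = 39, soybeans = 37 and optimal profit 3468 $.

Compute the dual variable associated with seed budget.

0

Check each constraint at x*: seed budget 191/197 (slack 6); fertilizer 341/359 (slack 18); land 339/339 (tight); water 417/417 (tight).
Slack constraints have shadow price 0 (complementary slackness).
Dual feasibility on the basic columns requires 3·y_land + 5·y_water = 32, 6·y_land + 6·y_water = 60.
This yields shadow prices y_land = 9, y_water = 1.
Shadow price of seed budget = 0.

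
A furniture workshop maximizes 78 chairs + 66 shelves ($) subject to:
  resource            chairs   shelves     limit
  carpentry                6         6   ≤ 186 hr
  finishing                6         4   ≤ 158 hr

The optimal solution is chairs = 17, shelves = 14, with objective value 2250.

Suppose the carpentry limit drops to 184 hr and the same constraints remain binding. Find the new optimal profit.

Check each constraint at x*: carpentry 186/186 (tight); finishing 158/158 (tight).
The binding rows give the dual system: 6·y_carpentry + 6·y_finishing = 78 and 6·y_carpentry + 4·y_finishing = 66.
Solving: y_carpentry = 7, y_finishing = 6.
Δz = y_carpentry·Δb = 7 × (-2) = -14, so new z* = 2250 − 14 = 2236.

2236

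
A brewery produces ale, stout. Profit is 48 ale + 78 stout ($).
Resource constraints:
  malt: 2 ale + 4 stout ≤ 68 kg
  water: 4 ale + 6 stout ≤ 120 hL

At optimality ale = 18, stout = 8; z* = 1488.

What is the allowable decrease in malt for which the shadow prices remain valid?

Binding constraints: malt, water. The basis is B = [[2,4],[4,6]] with det -4.
Per unit decrease in malt, x* moves by d = (1.5, -1).
The basis stays optimal until stout reaches 0; allowable decrease = 8 kg.

8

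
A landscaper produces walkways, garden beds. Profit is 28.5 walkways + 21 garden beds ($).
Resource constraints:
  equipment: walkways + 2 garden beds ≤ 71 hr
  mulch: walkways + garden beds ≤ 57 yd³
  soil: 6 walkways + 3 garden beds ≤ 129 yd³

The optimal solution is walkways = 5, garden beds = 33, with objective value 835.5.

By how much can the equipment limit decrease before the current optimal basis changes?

Binding constraints: equipment, soil. The basis is B = [[1,2],[6,3]] with det -9.
Per unit decrease in equipment, x* moves by d = (0.3333, -0.6667).
The basis stays optimal until garden beds reaches 0; allowable decrease = 49.5 hr.

49.5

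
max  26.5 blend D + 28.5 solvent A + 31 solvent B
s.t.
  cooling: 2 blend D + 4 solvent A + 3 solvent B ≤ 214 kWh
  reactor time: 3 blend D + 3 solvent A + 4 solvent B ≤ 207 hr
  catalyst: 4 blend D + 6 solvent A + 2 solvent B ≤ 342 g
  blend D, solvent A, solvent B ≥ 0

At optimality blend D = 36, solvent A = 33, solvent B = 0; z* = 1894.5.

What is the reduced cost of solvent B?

-1

Check each constraint at x*: cooling 204/214 (slack 10); reactor time 207/207 (tight); catalyst 342/342 (tight).
Since cooling is not tight, its dual is 0.
The binding rows give the dual system: 3·y_reactor time + 4·y_catalyst = 26.5 and 3·y_reactor time + 6·y_catalyst = 28.5.
This yields shadow prices y_reactor time = 7.5, y_catalyst = 1.
Reduced cost of solvent B: c₃ − yᵀa₃ = 31 − (7.5·4 + 1·2) = 31 − 32 = -1.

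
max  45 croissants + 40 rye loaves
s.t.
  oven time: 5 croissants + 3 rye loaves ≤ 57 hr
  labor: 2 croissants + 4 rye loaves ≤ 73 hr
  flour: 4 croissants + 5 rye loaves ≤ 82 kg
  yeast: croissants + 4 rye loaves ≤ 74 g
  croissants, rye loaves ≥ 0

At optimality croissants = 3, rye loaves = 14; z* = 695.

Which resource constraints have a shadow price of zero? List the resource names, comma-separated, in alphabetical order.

labor, yeast

oven time: 57/57 (binding)
labor: 62/73 (slack 11)
flour: 82/82 (binding)
yeast: 59/74 (slack 15)
By complementary slackness, a constraint with positive slack has shadow price 0 → labor, yeast.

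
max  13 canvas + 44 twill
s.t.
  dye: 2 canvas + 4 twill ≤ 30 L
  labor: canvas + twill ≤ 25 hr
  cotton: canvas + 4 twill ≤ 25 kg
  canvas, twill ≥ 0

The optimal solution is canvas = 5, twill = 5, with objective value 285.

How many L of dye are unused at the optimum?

dye used = 2·5 + 4·5 = 30; slack = 30 − 30 = 0.

0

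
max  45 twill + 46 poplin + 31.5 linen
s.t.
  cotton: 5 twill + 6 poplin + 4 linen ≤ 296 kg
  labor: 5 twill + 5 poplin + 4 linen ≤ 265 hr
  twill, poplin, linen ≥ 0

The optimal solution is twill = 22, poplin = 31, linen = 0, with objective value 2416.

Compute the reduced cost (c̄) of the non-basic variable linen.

Both cotton and labor are binding at x*.
The binding rows give the dual system: 5·y_cotton + 5·y_labor = 45 and 6·y_cotton + 5·y_labor = 46.
Solving: y_cotton = 1, y_labor = 8.
Reduced cost of linen: c₃ − yᵀa₃ = 31.5 − (1·4 + 8·4) = 31.5 − 36 = -4.5.

-4.5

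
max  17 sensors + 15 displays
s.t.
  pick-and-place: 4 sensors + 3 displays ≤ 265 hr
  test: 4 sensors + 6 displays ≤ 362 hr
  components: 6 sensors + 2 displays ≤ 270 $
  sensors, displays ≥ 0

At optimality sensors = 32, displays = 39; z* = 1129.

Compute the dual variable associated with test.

Check each constraint at x*: pick-and-place 245/265 (slack 20); test 362/362 (tight); components 270/270 (tight).
By complementary slackness, y = 0 for the non-binding constraint.
The binding rows give the dual system: 4·y_test + 6·y_components = 17 and 6·y_test + 2·y_components = 15.
→ y_test = 2 and y_components = 1.5.
Shadow price of test = 2.

2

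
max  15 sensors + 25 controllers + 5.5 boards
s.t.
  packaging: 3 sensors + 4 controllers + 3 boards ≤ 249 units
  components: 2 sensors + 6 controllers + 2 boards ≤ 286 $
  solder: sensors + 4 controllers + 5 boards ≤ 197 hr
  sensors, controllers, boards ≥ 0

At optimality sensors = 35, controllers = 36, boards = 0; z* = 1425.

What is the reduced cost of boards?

Binding: packaging and components. Non-binding: solder (18 unused).
Since solder is not tight, its dual is 0.
From A_Bᵀ y = c: 3·y_packaging + 2·y_components = 15; 4·y_packaging + 6·y_components = 25.
→ y_packaging = 4 and y_components = 1.5.
Reduced cost of boards: c₃ − yᵀa₃ = 5.5 − (4·3 + 1.5·2) = 5.5 − 15 = -9.5.

-9.5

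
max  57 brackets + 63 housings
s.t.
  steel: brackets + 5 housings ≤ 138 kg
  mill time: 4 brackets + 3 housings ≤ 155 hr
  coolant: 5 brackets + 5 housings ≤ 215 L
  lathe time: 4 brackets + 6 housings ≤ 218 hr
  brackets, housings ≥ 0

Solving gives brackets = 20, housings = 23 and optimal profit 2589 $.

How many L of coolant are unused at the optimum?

coolant used = 5·20 + 5·23 = 215; slack = 215 − 215 = 0.

0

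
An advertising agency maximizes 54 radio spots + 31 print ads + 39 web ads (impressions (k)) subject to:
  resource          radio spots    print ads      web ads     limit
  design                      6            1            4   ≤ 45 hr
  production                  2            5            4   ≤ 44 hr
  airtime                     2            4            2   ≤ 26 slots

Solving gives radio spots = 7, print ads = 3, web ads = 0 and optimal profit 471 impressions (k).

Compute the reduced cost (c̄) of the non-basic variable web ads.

Check each constraint at x*: design 45/45 (tight); production 29/44 (slack 15); airtime 26/26 (tight).
Since production is not tight, its dual is 0.
Dual feasibility on the basic columns requires 6·y_design + 2·y_airtime = 54, 1·y_design + 4·y_airtime = 31.
→ y_design = 7 and y_airtime = 6.
Reduced cost of web ads: c₃ − yᵀa₃ = 39 − (7·4 + 6·2) = 39 − 40 = -1.

-1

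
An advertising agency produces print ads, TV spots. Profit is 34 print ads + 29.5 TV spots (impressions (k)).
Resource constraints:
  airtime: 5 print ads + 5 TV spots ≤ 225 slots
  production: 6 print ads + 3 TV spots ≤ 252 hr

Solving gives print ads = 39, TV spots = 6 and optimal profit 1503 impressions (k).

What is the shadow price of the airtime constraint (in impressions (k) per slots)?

Check each constraint at x*: airtime 225/225 (tight); production 252/252 (tight).
From A_Bᵀ y = c: 5·y_airtime + 6·y_production = 34; 5·y_airtime + 3·y_production = 29.5.
→ y_airtime = 5 and y_production = 1.5.
Shadow price of airtime = 5.

5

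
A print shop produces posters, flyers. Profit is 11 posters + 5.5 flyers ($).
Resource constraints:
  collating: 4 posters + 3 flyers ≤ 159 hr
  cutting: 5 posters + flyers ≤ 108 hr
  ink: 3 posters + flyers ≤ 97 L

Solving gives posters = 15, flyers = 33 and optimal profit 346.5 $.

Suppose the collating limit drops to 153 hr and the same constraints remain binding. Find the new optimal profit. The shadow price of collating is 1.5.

Δb = -6, so new z* = 346.5 + (1.5)·(-6) = 346.5 − 9 = 337.5.

337.5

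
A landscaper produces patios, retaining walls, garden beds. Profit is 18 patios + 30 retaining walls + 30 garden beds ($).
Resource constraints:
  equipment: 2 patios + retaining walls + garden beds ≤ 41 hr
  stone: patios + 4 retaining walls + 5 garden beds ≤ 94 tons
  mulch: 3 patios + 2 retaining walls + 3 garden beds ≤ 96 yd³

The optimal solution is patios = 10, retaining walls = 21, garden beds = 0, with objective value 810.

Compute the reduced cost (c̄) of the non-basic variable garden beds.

-6

Binding: equipment and stone. Non-binding: mulch (24 unused).
Since mulch is not tight, its dual is 0.
From A_Bᵀ y = c: 2·y_equipment + 1·y_stone = 18; 1·y_equipment + 4·y_stone = 30.
This yields shadow prices y_equipment = 6, y_stone = 6.
Reduced cost of garden beds: c₃ − yᵀa₃ = 30 − (6·1 + 6·5) = 30 − 36 = -6.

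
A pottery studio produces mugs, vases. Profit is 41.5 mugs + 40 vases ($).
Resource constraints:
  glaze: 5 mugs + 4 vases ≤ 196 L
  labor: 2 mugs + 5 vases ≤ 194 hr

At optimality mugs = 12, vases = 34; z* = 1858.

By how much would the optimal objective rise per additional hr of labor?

2

At the optimum: glaze uses 196 of 196 (binding); labor uses 194 of 194 (binding).
Dual feasibility on the basic columns requires 5·y_glaze + 2·y_labor = 41.5, 4·y_glaze + 5·y_labor = 40.
This yields shadow prices y_glaze = 7.5, y_labor = 2.
Shadow price of labor = 2.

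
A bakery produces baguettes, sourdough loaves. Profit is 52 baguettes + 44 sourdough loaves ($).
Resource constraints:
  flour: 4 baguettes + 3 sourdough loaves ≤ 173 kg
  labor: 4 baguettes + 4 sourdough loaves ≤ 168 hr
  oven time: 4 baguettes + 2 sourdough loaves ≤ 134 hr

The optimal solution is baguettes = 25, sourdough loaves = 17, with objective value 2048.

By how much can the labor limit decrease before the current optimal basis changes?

34

Binding constraints: labor, oven time. The basis is B = [[4,4],[4,2]] with det -8.
Per unit decrease in labor, x* moves by d = (0.25, -0.5).
The basis stays optimal until sourdough loaves reaches 0; allowable decrease = 34 hr.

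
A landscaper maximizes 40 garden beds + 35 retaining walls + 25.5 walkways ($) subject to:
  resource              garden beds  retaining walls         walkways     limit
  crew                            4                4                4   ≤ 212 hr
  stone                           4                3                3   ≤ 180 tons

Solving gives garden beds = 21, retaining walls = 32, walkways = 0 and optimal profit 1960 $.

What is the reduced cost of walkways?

-9.5

Check each constraint at x*: crew 212/212 (tight); stone 180/180 (tight).
Dual feasibility on the basic columns requires 4·y_crew + 4·y_stone = 40, 4·y_crew + 3·y_stone = 35.
Solving: y_crew = 5, y_stone = 5.
Reduced cost of walkways: c₃ − yᵀa₃ = 25.5 − (5·4 + 5·3) = 25.5 − 35 = -9.5.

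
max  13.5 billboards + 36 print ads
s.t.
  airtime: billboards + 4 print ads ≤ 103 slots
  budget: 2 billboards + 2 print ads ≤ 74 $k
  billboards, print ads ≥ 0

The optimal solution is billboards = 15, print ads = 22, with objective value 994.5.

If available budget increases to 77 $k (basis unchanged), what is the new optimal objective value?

1003.5

Check each constraint at x*: airtime 103/103 (tight); budget 74/74 (tight).
Dual feasibility on the basic columns requires 1·y_airtime + 2·y_budget = 13.5, 4·y_airtime + 2·y_budget = 36.
This yields shadow prices y_airtime = 7.5, y_budget = 3.
Δz = y_budget·Δb = 3 × (3) = 9, so new z* = 994.5 + 9 = 1003.5.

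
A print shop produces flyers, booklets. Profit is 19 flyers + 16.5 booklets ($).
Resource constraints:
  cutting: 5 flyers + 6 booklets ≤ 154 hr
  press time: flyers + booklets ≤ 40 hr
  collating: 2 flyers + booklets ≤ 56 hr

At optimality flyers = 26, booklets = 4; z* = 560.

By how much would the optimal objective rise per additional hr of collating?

4.5

At the optimum: cutting uses 154 of 154 (binding); press time uses 30 of 40 (slack = 10); collating uses 56 of 56 (binding).
Slack constraints have shadow price 0 (complementary slackness).
Dual feasibility on the basic columns requires 5·y_cutting + 2·y_collating = 19, 6·y_cutting + 1·y_collating = 16.5.
This yields shadow prices y_cutting = 2, y_collating = 4.5.
Shadow price of collating = 4.5.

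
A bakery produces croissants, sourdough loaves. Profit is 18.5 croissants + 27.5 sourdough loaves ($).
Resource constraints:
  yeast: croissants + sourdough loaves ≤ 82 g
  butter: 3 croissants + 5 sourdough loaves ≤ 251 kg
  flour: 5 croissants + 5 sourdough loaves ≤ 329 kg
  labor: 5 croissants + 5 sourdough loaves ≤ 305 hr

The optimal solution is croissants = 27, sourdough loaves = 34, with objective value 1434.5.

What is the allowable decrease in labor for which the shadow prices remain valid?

Binding constraints: butter, labor. The basis is B = [[3,5],[5,5]] with det -10.
Per unit decrease in labor, x* moves by d = (-0.5, 0.3).
The basis stays optimal until croissants reaches 0; allowable decrease = 54 hr.

54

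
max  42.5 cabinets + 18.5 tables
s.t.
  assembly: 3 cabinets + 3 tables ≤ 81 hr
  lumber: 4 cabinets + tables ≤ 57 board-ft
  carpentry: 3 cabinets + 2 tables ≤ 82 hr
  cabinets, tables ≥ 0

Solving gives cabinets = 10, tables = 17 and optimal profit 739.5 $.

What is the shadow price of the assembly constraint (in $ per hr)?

At the optimum: assembly uses 81 of 81 (binding); lumber uses 57 of 57 (binding); carpentry uses 64 of 82 (slack = 18).
Since carpentry is not tight, its dual is 0.
From A_Bᵀ y = c: 3·y_assembly + 4·y_lumber = 42.5; 3·y_assembly + 1·y_lumber = 18.5.
This yields shadow prices y_assembly = 3.5, y_lumber = 8.
Shadow price of assembly = 3.5.

3.5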